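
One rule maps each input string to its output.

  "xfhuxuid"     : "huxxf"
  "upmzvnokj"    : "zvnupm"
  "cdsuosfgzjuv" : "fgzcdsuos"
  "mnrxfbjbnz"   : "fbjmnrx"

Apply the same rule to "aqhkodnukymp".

nukaqhkod

Looking at the pairs, the operation is to delete the last 3 characters, then move the last 3 characters to the front (rotate right by 3).
On "aqhkodnukymp": the first step gives "aqhkodnuk", and the second then gives "nukaqhkod".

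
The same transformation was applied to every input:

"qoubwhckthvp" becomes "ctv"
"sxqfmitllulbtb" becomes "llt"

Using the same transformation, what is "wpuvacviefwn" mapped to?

Looking at the pairs, the operation is to keep every other character starting from the first (positions 1st, 3rd, 5th, ...), then keep only the last 3 characters.
For "wpuvacviefwn", step one produces "wuavew"; step two turns that into "vew".

vew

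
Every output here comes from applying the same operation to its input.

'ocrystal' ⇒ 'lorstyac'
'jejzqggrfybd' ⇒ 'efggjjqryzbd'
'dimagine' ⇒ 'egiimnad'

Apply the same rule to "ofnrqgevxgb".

What's happening: sort the characters into alphabetical order, then move the first 2 characters to the end (rotate left by 2).
"ofnrqgevxgb" → "fggnoqrvxbe".
(Check on "dimagine": → "adegiimn" → "egiimnad" ✓)

fggnoqrvxbe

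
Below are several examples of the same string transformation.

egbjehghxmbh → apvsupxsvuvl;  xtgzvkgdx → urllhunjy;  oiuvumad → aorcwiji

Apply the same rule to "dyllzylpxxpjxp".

In each case the input is transformed by: shift every letter 12 places backward in the alphabet (wrapping around), then move the last 3 characters to the front (rotate right by 3).
Applying both steps to "dyllzylpxxpjxp": "rmzznmzdlldxld", then "xldrmzznmzdlld".

xldrmzznmzdlld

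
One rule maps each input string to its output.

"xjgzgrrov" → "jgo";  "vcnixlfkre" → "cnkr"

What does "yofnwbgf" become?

off

Each output is the input with this applied: swap each adjacent pair of characters (1↔2, 3↔4, ...), then keep one character in every 3, starting at position 1 (positions 1st, 4th, 7th, ...).
On "yofnwbgf": the first step gives "oynfbwfg", and the second then gives "off".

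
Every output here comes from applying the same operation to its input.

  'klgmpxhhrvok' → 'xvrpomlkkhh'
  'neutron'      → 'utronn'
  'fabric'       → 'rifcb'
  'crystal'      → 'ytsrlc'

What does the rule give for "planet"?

tpnle

Looking at the pairs, the operation is to sort the characters into reverse alphabetical order, then delete the last character.
For "planet", step one produces "tpnlea"; step two turns that into "tpnle".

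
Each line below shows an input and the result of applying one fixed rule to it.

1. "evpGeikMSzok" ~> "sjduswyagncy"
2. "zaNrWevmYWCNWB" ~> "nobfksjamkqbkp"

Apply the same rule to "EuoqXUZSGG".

sicelinguu

The rule is to shift every letter 12 places backward in the alphabet (wrapping around), then convert every letter to lowercase.
Doing the same to "EuoqXUZSGG": "sicelinguu".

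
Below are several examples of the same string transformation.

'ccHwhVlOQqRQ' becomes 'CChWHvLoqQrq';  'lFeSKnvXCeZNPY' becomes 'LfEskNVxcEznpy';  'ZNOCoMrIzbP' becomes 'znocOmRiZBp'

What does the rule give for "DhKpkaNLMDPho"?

dHkPKAnlmdpHO

Looking at the pairs, the operation is to flip the case of every letter.
"DhKpkaNLMDPho" → "dHkPKAnlmdpHO".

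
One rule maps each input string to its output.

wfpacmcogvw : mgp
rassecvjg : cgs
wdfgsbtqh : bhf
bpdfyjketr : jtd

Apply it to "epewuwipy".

The rule is to keep one character in every 3, starting at position 3 (positions 3rd, 6th, 9th, ...), then move the first character to the end.
Applying both steps to "epewuwipy": "ewy", then "wye".

wye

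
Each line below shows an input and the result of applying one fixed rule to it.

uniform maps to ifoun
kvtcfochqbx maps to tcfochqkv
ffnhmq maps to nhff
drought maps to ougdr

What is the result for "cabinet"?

binca

The transformation: delete the last 2 characters, then move the first 2 characters to the end (rotate left by 2).
Starting from "cabinet": after the first operation, "cabin"; after the second, "binca".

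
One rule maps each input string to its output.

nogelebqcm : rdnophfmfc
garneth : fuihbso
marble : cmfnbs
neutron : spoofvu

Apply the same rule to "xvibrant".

The transformation: shift every letter 1 place forward in the alphabet (wrapping around), then move the last 3 characters to the front (rotate right by 3).
Starting from "xvibrant": after the first operation, "ywjcsbou"; after the second, "bouywjcs".

bouywjcs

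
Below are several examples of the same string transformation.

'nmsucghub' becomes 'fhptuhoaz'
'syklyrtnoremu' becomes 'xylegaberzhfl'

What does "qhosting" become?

In each case the input is transformed by: move the first 2 characters to the end (rotate left by 2), then shift every letter 13 places forward in the alphabet (wrapping around) — i.e. ROT13.
"qhosting" → "ostingqh" → "bfgvatdu".

bfgvatdu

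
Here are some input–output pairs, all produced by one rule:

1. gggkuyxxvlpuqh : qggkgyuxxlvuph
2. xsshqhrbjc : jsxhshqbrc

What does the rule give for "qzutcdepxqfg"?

In each case the input is transformed by: swap each adjacent pair of characters (1↔2, 3↔4, ...), then move the last character to the front.
Applying that to "qzutcdepxqfg" gives "fzqtudcpeqxg".
(Check on "gggkuyxxvlpuqh": → "ggkgyuxxlvuphq" → "qggkgyuxxlvuph" ✓)

fzqtudcpeqxg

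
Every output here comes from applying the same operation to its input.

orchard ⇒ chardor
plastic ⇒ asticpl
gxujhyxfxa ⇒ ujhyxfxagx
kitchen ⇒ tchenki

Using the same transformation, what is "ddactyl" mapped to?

Looking at the pairs, the operation is to move the first 2 characters to the end (rotate left by 2).
On "ddactyl" that produces "actyldd".

actyldd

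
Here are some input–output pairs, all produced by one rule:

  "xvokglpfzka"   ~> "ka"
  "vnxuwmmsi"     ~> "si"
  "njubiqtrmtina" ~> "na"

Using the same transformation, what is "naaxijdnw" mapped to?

nw

The pattern: keep only the last 2 characters.
"naaxijdnw" → "nw".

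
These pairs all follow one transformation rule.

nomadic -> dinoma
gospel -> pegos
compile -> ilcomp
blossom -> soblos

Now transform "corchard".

Each output is the input with this applied: delete the last character, then move the last 2 characters to the front (rotate right by 2).
On "corchard": the first step gives "corchar", and the second then gives "arcorch".

arcorch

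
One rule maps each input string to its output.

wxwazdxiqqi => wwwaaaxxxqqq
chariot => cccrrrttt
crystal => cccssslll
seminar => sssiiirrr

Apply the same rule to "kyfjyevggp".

The rule is to keep one character in every 3, starting at position 1 (positions 1st, 4th, 7th, ...), then repeat every character 3 times.
Starting from "kyfjyevggp": after the first operation, "kjvp"; after the second, "kkkjjjvvvppp".

kkkjjjvvvppp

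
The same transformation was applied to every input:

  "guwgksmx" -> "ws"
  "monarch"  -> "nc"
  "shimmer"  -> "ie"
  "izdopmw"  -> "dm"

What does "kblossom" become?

ls

What's happening: keep one character in every 3, starting at position 3 (positions 3rd, 6th, 9th, ...).
"kblossom" → "ls".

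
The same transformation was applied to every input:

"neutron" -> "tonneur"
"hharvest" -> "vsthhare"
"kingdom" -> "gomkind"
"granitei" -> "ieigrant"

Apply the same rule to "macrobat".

The transformation: move the last 3 characters to the front (rotate right by 3), then swap the first and last characters.
For "macrobat", step one produces "batmacro"; step two turns that into "oatmacrb".

oatmacrb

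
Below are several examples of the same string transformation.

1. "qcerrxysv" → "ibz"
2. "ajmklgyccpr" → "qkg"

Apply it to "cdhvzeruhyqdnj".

Each output is the input with this applied: keep one character in every 3, starting at position 3 (positions 3rd, 6th, 9th, ...), then shift every letter 4 places forward in the alphabet (wrapping around).
Applying both steps to "cdhvzeruhyqdnj": "hehd", then "lilh".

lilh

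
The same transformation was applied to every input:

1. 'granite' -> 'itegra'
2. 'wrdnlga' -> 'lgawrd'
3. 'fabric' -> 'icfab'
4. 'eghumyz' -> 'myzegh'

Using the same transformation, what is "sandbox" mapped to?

boxsan

The rule is to move the first 3 characters to the end (rotate left by 3), then delete the first character.
Working it through for "sandbox": intermediate "dboxsan", final "boxsan".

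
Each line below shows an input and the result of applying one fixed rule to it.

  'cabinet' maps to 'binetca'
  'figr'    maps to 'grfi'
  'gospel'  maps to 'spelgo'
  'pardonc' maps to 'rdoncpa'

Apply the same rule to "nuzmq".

In each case the input is transformed by: move the first 2 characters to the end (rotate left by 2).
Applying that to "nuzmq" gives "zmqnu".

zmqnu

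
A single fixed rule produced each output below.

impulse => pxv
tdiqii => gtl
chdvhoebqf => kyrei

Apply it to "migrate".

The transformation: shift every letter 3 places forward in the alphabet (wrapping around), then keep every other character starting from the second (positions 2nd, 4th, 6th, ...).
Starting from "migrate": after the first operation, "pljudwh"; after the second, "luw".
(Check on "tdiqii": → "wgltll" → "gtl" ✓)

luw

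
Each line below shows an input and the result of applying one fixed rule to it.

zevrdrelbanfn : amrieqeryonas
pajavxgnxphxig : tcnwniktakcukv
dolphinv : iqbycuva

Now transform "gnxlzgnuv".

itakymtah

In each case the input is transformed by: move the last character to the front, then shift every letter 13 places forward in the alphabet (wrapping around) — i.e. ROT13.
On "gnxlzgnuv": the first step gives "vgnxlzgnu", and the second then gives "itakymtah".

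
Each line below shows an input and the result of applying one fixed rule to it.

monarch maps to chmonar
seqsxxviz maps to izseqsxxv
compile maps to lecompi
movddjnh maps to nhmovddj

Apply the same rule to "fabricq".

cqfabri

What's happening: move the last 2 characters to the front (rotate right by 2).
So "fabricq" becomes "cqfabri".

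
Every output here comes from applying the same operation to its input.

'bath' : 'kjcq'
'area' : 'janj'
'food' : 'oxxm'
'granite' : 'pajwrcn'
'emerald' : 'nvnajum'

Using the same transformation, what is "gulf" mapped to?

pduo

In each case the input is transformed by: shift every letter 9 places forward in the alphabet (wrapping around).
Applying that to "gulf" gives "pduo".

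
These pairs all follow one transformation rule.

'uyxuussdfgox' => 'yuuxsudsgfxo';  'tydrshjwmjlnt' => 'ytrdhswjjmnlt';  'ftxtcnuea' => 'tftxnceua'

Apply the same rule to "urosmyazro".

Rule — swap each adjacent pair of characters (1↔2, 3↔4, ...).
For "urosmyazro" the result is "rusoymzaor".

rusoymzaor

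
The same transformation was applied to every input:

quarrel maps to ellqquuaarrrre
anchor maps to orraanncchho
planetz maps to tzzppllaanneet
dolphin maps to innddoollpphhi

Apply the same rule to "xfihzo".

Rule — double every character, then move the last 3 characters to the front (rotate right by 3).
For "xfihzo" the result is "zooxxffiihhz".
(Check on "dolphin": → "ddoollpphhiinn" → "innddoollpphhi" ✓)

zooxxffiihhz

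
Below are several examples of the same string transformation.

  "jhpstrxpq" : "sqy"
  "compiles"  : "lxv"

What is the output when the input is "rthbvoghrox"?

The transformation: shift every letter 9 places forward in the alphabet (wrapping around), then keep only the first 3 characters.
For "rthbvoghrox", step one produces "acqkexpqaxg"; step two turns that into "acq".

acq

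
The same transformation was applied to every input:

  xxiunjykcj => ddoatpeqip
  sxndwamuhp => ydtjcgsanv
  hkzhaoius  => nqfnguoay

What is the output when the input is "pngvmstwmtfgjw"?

vtmbsyzcszlmpc

What's happening: shift every letter 6 places forward in the alphabet (wrapping around).
"pngvmstwmtfgjw" → "vtmbsyzcszlmpc".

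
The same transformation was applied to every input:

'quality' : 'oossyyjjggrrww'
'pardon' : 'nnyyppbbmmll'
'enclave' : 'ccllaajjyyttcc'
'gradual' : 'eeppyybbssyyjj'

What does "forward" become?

The rule is to double every character, then shift every letter 2 places backward in the alphabet (wrapping around).
Working it through for "forward": intermediate "ffoorrwwaarrdd", final "ddmmppuuyyppbb".

ddmmppuuyyppbb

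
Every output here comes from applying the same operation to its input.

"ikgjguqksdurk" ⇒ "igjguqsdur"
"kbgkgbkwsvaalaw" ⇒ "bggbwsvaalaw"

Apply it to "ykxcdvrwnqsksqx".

Looking at the pairs, the operation is to remove every "k".
On "ykxcdvrwnqsksqx" that produces "yxcdvrwnqssqx".

yxcdvrwnqssqx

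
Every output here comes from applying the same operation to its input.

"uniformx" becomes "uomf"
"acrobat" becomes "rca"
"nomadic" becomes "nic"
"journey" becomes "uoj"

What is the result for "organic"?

oic

Rule — sort the characters into reverse alphabetical order, then keep every other character starting from the second (positions 2nd, 4th, 6th, ...).
Applying both steps to "organic": "ronigca", then "oic".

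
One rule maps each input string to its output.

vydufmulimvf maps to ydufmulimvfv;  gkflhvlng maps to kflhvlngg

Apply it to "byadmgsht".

Looking at the pairs, the operation is to move the first character to the end.
Doing the same to "byadmgsht": "yadmgshtb".

yadmgshtb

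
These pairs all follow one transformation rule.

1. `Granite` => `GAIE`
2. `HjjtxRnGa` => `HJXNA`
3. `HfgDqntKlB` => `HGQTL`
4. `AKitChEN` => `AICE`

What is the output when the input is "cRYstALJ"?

CYTL

Looking at the pairs, the operation is to keep every other character starting from the first (positions 1st, 3rd, 5th, ...), then convert every letter to uppercase.
So "cRYstALJ" becomes "CYTL".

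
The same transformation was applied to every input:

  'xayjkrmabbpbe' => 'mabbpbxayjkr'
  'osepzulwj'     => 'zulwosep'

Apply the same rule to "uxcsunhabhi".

nhabhuxcsu

Looking at the pairs, the operation is to delete the last character, then swap the front and back halves of the string.
Working it through for "uxcsunhabhi": intermediate "uxcsunhabh", final "nhabhuxcsu".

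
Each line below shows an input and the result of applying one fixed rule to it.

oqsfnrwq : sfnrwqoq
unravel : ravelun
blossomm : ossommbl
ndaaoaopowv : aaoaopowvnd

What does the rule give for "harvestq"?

Rule — move the first 2 characters to the end (rotate left by 2).
For "harvestq" the result is "rvestqha".

rvestqha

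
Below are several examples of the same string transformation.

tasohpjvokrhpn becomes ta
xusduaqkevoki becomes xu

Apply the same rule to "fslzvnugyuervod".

Looking at the pairs, the operation is to keep only the first 2 characters.
"fslzvnugyuervod" → "fs".

fs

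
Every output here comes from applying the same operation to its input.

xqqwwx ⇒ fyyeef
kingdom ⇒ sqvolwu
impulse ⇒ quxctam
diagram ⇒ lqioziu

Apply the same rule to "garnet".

The pattern: shift every letter 8 places forward in the alphabet (wrapping around).
Applying that to "garnet" gives "oizvmb".

oizvmb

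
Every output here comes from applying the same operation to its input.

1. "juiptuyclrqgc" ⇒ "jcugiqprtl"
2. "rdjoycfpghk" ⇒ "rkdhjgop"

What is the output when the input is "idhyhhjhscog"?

The rule is to take characters alternately from the front and the back (1st, last, 2nd, 2nd-last, ...), then delete the last 3 characters.
On "idhyhhjhscog": the first step gives "igdohcyshhhj", and the second then gives "igdohcysh".

igdohcysh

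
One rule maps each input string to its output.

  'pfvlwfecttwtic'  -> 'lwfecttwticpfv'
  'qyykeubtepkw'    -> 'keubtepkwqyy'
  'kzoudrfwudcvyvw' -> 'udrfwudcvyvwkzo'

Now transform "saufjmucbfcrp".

fjmucbfcrpsau

Each output is the input with this applied: move the first 3 characters to the end (rotate left by 3).
So "saufjmucbfcrp" becomes "fjmucbfcrpsau".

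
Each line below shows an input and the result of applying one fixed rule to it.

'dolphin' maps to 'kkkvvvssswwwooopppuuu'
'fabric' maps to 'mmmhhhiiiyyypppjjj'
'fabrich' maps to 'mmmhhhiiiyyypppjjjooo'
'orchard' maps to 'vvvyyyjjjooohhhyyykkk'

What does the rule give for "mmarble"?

The pattern: repeat every character 3 times, then shift every letter 7 places forward in the alphabet (wrapping around).
Starting from "mmarble": after the first operation, "mmmmmmaaarrrbbbllleee"; after the second, "tttttthhhyyyiiissslll".

tttttthhhyyyiiissslll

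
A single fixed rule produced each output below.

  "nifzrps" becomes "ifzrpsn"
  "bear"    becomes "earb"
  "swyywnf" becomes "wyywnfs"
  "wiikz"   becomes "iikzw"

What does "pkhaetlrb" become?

The pattern: move the first character to the end.
Doing the same to "pkhaetlrb": "khaetlrbp".

khaetlrbp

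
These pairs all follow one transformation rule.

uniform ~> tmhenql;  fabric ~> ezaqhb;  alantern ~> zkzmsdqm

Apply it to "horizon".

What's happening: shift every letter 1 place backward in the alphabet (wrapping around).
Applying that to "horizon" gives "gnqhynm".

gnqhynm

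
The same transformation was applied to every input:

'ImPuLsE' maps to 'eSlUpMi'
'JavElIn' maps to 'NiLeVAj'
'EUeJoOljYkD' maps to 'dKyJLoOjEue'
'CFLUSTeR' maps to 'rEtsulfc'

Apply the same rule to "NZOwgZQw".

WqzGWozn

In each case the input is transformed by: flip the case of every letter, then reverse the string.
For "NZOwgZQw", step one produces "nzoWGzqW"; step two turns that into "WqzGWozn".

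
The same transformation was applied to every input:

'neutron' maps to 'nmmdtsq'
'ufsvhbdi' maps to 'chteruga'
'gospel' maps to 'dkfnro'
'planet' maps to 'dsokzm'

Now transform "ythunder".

dqxsgtmc

The rule is to shift every letter 1 place backward in the alphabet (wrapping around), then move the last 2 characters to the front (rotate right by 2).
For "ythunder", step one produces "xsgtmcdq"; step two turns that into "dqxsgtmc".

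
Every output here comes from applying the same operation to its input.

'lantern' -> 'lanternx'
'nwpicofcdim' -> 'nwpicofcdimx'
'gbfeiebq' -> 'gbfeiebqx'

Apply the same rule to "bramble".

Looking at the pairs, the operation is to append "x".
Doing the same to "bramble": "bramblex".

bramblex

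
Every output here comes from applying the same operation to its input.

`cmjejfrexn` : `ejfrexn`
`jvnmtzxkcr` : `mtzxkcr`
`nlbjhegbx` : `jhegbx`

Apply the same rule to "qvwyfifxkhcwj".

yfifxkhcwj

What's happening: delete the first 3 characters.
For "qvwyfifxkhcwj" the result is "yfifxkhcwj".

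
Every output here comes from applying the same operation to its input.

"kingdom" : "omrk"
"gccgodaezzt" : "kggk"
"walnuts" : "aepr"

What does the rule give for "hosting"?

lswx

In each case the input is transformed by: shift every letter 4 places forward in the alphabet (wrapping around), then keep only the first 4 characters.
"hosting" → "lswx".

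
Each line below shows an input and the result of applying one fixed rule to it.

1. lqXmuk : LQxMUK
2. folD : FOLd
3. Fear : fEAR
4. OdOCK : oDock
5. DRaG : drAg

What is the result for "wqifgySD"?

WQIFGYsd

The rule is to flip the case of every letter.
For "wqifgySD" the result is "WQIFGYsd".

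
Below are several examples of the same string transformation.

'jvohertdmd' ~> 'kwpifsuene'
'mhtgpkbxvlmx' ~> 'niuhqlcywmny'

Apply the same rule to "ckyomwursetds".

dlzpnxvstfuet

Each output is the input with this applied: shift every letter 1 place forward in the alphabet (wrapping around).
On "ckyomwursetds" that produces "dlzpnxvstfuet".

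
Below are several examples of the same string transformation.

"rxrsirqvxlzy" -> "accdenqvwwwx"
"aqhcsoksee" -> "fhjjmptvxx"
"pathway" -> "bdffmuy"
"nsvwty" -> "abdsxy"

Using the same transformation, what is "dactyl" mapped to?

dfhiqy

In each case the input is transformed by: shift every letter 5 places forward in the alphabet (wrapping around), then sort the characters into alphabetical order.
On "dactyl": the first step gives "ifhydq", and the second then gives "dfhiqy".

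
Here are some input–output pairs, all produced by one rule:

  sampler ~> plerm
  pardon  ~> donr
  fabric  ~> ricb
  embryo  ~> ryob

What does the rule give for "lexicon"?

The transformation: delete the first 2 characters, then move the first character to the end.
"lexicon" → "iconx".

iconx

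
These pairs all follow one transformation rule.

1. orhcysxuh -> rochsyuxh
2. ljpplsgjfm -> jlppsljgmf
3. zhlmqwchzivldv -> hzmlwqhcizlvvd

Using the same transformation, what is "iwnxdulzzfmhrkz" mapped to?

wixnudzlfzhmkrz

What's happening: swap each adjacent pair of characters (1↔2, 3↔4, ...).
So "iwnxdulzzfmhrkz" becomes "wixnudzlfzhmkrz".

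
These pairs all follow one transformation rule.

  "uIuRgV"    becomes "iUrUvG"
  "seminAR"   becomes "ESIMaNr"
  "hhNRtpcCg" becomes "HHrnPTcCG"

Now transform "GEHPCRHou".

Each output is the input with this applied: flip the case of every letter, then swap each adjacent pair of characters (1↔2, 3↔4, ...).
Working it through for "GEHPCRHou": intermediate "gehpcrhOU", final "egphrcOhU".

egphrcOhU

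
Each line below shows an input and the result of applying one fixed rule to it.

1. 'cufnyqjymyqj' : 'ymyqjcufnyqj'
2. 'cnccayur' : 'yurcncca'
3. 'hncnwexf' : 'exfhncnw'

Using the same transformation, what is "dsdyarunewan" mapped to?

newandsdyaru

The pattern: swap the front and back halves of the string, then move the first character to the end.
On "dsdyarunewan": the first step gives "unewandsdyar", and the second then gives "newandsdyaru".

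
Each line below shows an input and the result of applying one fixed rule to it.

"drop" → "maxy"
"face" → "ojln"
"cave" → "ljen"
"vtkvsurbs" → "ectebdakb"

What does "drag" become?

majp

In each case the input is transformed by: shift every letter 9 places forward in the alphabet (wrapping around).
For "drag" the result is "majp".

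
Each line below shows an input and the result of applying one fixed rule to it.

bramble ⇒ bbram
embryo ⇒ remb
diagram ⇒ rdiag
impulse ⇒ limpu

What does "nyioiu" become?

Looking at the pairs, the operation is to delete the last 2 characters, then move the last character to the front.
Applying that to "nyioiu" gives "onyi".
(Check on "embryo": → "embr" → "remb" ✓)

onyi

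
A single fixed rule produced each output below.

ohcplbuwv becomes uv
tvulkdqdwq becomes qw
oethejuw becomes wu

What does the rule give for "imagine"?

ie

Looking at the pairs, the operation is to swap each adjacent pair of characters (1↔2, 3↔4, ...), then keep only the last 2 characters.
Working it through for "imagine": intermediate "miganie", final "ie".
(Check on "oethejuw": → "eohtjewu" → "wu" ✓)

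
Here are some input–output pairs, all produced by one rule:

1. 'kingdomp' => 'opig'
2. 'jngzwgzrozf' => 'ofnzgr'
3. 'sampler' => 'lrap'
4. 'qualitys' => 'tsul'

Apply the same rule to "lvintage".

aevn

The rule is to move the last 3 characters to the front (rotate right by 3), then keep every other character starting from the first (positions 1st, 3rd, 5th, ...).
Starting from "lvintage": after the first operation, "agelvint"; after the second, "aevn".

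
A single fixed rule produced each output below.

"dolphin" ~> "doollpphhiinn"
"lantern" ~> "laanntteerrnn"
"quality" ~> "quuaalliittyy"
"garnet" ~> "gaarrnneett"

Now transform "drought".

drroouugghhtt

The transformation: double every character, then delete the first character.
Working it through for "drought": intermediate "ddrroouugghhtt", final "drroouugghhtt".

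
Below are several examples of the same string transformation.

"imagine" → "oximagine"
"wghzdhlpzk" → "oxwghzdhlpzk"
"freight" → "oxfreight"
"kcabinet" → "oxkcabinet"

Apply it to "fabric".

oxfabric

The pattern: prepend "ox".
Doing the same to "fabric": "oxfabric".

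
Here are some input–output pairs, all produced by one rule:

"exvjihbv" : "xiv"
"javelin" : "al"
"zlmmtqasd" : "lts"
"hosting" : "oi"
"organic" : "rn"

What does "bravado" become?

In each case the input is transformed by: keep one character in every 3, starting at position 2 (positions 2nd, 5th, 8th, ...).
So "bravado" becomes "ra".

ra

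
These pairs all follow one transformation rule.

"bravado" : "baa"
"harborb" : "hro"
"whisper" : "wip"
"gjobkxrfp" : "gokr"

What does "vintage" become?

vna

Rule — delete the last character, then keep every other character starting from the first (positions 1st, 3rd, 5th, ...).
For "vintage", step one produces "vintag"; step two turns that into "vna".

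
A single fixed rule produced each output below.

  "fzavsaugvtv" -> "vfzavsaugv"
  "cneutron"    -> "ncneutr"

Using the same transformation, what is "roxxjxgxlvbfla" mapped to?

aroxxjxgxlvbf

What's happening: move the last 2 characters to the front (rotate right by 2), then delete the first character.
On "roxxjxgxlvbfla": the first step gives "laroxxjxgxlvbf", and the second then gives "aroxxjxgxlvbf".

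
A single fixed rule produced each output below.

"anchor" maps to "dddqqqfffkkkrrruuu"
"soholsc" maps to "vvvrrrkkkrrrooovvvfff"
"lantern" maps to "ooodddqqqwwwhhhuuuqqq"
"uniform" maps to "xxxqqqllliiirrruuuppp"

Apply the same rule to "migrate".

pppllljjjuuudddwwwhhh

In each case the input is transformed by: repeat every character 3 times, then shift every letter 3 places forward in the alphabet (wrapping around).
Applying both steps to "migrate": "mmmiiigggrrraaattteee", then "pppllljjjuuudddwwwhhh".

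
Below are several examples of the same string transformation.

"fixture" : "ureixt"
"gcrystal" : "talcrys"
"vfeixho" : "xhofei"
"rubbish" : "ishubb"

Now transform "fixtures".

resixtu

The pattern: delete the first character, then move the last 3 characters to the front (rotate right by 3).
Doing the same to "fixtures": "resixtu".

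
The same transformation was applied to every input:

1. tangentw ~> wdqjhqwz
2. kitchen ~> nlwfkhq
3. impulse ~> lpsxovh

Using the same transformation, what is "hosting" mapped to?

The transformation: shift every letter 3 places forward in the alphabet (wrapping around).
Doing the same to "hosting": "krvwlqj".

krvwlqj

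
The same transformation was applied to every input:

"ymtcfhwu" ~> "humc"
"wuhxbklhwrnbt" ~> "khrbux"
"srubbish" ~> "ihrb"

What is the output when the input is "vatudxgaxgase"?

In each case the input is transformed by: keep every other character starting from the second (positions 2nd, 4th, 6th, ...), then move the first 2 characters to the end (rotate left by 2).
"vatudxgaxgase" → "xagsau".
(Check on "srubbish": → "rbih" → "ihrb" ✓)

xagsau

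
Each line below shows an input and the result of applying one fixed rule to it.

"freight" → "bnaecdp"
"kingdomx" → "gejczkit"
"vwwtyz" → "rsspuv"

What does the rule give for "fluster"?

In each case the input is transformed by: shift every letter 4 places backward in the alphabet (wrapping around).
Doing the same to "fluster": "bhqopan".

bhqopan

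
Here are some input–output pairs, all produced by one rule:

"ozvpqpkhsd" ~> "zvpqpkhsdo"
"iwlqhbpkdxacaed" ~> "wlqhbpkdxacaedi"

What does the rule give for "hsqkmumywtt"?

Rule — move the first character to the end.
Applying that to "hsqkmumywtt" gives "sqkmumywtth".

sqkmumywtth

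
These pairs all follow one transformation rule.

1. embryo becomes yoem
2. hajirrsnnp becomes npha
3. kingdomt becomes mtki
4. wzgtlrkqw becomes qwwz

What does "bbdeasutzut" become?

Looking at the pairs, the operation is to move the first 2 characters to the end (rotate left by 2), then keep only the last 4 characters.
Starting from "bbdeasutzut": after the first operation, "deasutzutbb"; after the second, "utbb".
(Check on "hajirrsnnp": → "jirrsnnpha" → "npha" ✓)

utbb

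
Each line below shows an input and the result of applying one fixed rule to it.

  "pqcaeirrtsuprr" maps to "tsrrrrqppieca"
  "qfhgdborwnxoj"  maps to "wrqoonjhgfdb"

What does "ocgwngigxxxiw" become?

In each case the input is transformed by: sort the characters into reverse alphabetical order, then delete the first character.
On "ocgwngigxxxiw": the first step gives "xxxwwoniigggc", and the second then gives "xxwwoniigggc".
(Check on "qfhgdborwnxoj": → "xwrqoonjhgfdb" → "wrqoonjhgfdb" ✓)

xxwwoniigggc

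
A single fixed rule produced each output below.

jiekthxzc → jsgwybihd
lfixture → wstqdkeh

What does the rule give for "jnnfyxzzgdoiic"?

exwyyfcnhhbimm

The pattern: shift every letter 1 place backward in the alphabet (wrapping around), then move the first 3 characters to the end (rotate left by 3).
"jnnfyxzzgdoiic" → "immexwyyfcnhhb" → "exwyyfcnhhbimm".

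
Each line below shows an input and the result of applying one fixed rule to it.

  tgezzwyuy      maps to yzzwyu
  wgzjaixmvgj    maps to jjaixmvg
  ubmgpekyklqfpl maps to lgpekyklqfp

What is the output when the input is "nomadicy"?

Looking at the pairs, the operation is to delete the first 3 characters, then move the last character to the front.
Working it through for "nomadicy": intermediate "adicy", final "yadic".

yadic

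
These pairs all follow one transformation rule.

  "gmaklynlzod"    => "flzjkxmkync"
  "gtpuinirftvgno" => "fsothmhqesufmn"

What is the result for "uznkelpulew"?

In each case the input is transformed by: shift every letter 1 place backward in the alphabet (wrapping around).
For "uznkelpulew" the result is "tymjdkotkdv".

tymjdkotkdv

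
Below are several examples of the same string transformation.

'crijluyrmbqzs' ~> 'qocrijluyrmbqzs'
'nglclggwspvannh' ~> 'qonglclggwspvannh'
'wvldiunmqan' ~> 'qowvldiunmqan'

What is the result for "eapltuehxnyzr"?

qoeapltuehxnyzr

The pattern: prepend "qo".
On "eapltuehxnyzr" that produces "qoeapltuehxnyzr".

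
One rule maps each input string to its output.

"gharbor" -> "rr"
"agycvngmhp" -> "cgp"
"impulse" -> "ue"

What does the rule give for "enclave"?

le

The pattern: move the first 2 characters to the end (rotate left by 2), then keep one character in every 3, starting at position 2 (positions 2nd, 5th, 8th, ...).
So "enclave" becomes "le".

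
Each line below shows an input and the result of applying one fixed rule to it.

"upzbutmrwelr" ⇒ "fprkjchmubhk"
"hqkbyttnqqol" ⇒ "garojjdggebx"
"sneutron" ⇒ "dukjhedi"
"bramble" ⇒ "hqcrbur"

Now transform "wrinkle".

What's happening: shift every letter 10 places backward in the alphabet (wrapping around), then move the first character to the end.
Working it through for "wrinkle": intermediate "mhydabu", final "hydabum".

hydabum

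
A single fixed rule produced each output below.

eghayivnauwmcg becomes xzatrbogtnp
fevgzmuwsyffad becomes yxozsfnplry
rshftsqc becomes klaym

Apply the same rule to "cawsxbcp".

vtplq

The rule is to shift every letter 7 places backward in the alphabet (wrapping around), then delete the last 3 characters.
So "cawsxbcp" becomes "vtplq".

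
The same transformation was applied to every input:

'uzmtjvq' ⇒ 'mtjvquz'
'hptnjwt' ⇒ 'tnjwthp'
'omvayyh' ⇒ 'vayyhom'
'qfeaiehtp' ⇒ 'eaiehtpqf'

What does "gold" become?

What's happening: move the first 2 characters to the end (rotate left by 2).
Doing the same to "gold": "ldgo".

ldgo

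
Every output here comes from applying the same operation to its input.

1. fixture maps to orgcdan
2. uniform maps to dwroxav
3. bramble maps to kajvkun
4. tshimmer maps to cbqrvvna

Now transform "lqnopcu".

uzwxyld

Rule — shift every letter 9 places forward in the alphabet (wrapping around).
For "lqnopcu" the result is "uzwxyld".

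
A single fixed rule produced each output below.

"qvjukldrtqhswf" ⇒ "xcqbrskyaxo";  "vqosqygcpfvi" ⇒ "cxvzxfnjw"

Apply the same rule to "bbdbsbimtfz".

iikizipt

The rule is to shift every letter 7 places forward in the alphabet (wrapping around), then delete the last 3 characters.
Applying both steps to "bbdbsbimtfz": "iikiziptamg", then "iikizipt".
(Check on "qvjukldrtqhswf": → "xcqbrskyaxozdm" → "xcqbrskyaxo" ✓)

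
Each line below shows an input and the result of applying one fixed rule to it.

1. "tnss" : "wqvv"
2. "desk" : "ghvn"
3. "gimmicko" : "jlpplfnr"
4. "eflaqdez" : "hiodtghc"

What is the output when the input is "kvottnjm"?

nyrwwqmp

Looking at the pairs, the operation is to shift every letter 3 places forward in the alphabet (wrapping around).
On "kvottnjm" that produces "nyrwwqmp".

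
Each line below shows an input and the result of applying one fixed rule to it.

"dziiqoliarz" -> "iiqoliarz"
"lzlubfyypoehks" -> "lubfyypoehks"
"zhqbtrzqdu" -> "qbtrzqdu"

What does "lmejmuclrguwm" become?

Looking at the pairs, the operation is to delete the first 2 characters.
"lmejmuclrguwm" → "ejmuclrguwm".

ejmuclrguwm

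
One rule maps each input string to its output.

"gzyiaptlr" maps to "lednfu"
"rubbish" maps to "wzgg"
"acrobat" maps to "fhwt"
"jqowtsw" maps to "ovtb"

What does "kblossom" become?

pgqtx

In each case the input is transformed by: shift every letter 5 places forward in the alphabet (wrapping around), then delete the last 3 characters.
Applying both steps to "kblossom": "pgqtxxtr", then "pgqtx".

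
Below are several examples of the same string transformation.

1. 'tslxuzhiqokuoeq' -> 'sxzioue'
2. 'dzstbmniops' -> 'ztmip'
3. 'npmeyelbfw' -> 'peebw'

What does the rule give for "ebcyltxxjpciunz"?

In each case the input is transformed by: keep every other character starting from the second (positions 2nd, 4th, 6th, ...).
Doing the same to "ebcyltxxjpciunz": "bytxpin".

bytxpin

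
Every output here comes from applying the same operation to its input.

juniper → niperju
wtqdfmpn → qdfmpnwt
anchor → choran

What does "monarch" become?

The pattern: move the first 2 characters to the end (rotate left by 2).
On "monarch" that produces "narchmo".

narchmo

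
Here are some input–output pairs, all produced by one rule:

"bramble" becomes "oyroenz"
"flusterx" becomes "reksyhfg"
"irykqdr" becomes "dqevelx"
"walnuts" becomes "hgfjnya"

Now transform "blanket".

What's happening: move the last 3 characters to the front (rotate right by 3), then shift every letter 13 places forward in the alphabet (wrapping around) — i.e. ROT13.
Starting from "blanket": after the first operation, "ketblan"; after the second, "xrgoyna".

xrgoyna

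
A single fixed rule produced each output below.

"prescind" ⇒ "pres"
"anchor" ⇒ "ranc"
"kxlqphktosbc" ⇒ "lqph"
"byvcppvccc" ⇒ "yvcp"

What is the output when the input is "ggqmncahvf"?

The transformation: swap the front and back halves of the string, then keep only the last 4 characters.
On "ggqmncahvf" that produces "gqmn".

gqmn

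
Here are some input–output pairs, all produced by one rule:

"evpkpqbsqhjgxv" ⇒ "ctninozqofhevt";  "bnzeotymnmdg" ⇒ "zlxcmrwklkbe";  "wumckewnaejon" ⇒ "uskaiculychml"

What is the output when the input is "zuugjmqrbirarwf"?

Each output is the input with this applied: shift every letter 2 places backward in the alphabet (wrapping around).
Applying that to "zuugjmqrbirarwf" gives "xssehkopzgpypud".

xssehkopzgpypud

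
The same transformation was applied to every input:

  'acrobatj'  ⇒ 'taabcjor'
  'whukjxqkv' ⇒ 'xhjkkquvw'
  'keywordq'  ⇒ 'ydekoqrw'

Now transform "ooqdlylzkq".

zdkllooqqy

What's happening: sort the characters into alphabetical order, then move the last character to the front.
For "ooqdlylzkq", step one produces "dkllooqqyz"; step two turns that into "zdkllooqqy".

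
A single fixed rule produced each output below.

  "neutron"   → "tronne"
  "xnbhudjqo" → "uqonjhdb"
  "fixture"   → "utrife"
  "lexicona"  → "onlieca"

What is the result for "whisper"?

srpihe

The pattern: sort the characters into reverse alphabetical order, then delete the first character.
On "whisper": the first step gives "wsrpihe", and the second then gives "srpihe".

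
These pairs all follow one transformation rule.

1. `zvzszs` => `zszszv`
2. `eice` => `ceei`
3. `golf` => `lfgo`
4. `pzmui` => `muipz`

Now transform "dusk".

The rule is to move the first 2 characters to the end (rotate left by 2).
"dusk" → "skdu".

skdu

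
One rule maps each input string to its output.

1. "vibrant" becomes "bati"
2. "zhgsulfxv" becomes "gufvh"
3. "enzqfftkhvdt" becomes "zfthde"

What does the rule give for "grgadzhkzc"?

gdhzg

The rule is to move the first 2 characters to the end (rotate left by 2), then keep every other character starting from the first (positions 1st, 3rd, 5th, ...).
Applying both steps to "grgadzhkzc": "gadzhkzcgr", then "gdhzg".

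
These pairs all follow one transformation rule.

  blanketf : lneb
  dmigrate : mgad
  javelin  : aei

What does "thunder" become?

What's happening: swap the first and last characters, then keep every other character starting from the second (positions 2nd, 4th, 6th, ...).
Working it through for "thunder": intermediate "rhundet", final "hne".
(Check on "javelin": → "navelij" → "aei" ✓)

hne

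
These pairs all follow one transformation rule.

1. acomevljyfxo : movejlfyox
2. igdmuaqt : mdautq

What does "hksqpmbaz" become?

qsmpabz

Rule — delete the first 2 characters, then swap each adjacent pair of characters (1↔2, 3↔4, ...).
Applying both steps to "hksqpmbaz": "sqpmbaz", then "qsmpabz".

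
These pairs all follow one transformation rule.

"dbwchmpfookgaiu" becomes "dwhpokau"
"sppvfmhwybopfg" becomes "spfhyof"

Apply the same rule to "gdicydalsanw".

The pattern: keep every other character starting from the first (positions 1st, 3rd, 5th, ...).
Applying that to "gdicydalsanw" gives "giyasn".

giyasn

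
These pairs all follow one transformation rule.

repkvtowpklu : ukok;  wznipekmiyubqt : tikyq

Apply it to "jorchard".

Each output is the input with this applied: swap the first and last characters, then keep one character in every 3, starting at position 1 (positions 1st, 4th, 7th, ...).
Working it through for "jorchard": intermediate "dorcharj", final "dcr".

dcr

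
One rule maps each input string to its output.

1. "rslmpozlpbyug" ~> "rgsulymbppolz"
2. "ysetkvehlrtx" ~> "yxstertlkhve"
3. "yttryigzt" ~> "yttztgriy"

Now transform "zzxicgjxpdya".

The rule is to take characters alternately from the front and the back (1st, last, 2nd, 2nd-last, ...).
Doing the same to "zzxicgjxpdya": "zazyxdipcxgj".

zazyxdipcxgj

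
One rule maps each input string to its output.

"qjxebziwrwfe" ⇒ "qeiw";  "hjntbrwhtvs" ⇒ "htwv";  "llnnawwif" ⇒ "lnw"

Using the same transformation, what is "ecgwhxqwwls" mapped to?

ewql

The transformation: keep one character in every 3, starting at position 1 (positions 1st, 4th, 7th, ...).
"ecgwhxqwwls" → "ewql".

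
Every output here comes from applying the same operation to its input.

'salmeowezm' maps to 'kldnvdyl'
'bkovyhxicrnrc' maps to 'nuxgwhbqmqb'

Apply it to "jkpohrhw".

ongqgv

Rule — delete the first 2 characters, then shift every letter 1 place backward in the alphabet (wrapping around).
Working it through for "jkpohrhw": intermediate "pohrhw", final "ongqgv".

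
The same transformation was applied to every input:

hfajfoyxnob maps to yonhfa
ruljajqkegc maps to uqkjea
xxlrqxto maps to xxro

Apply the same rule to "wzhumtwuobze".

zwutme

The transformation: sort the characters into reverse alphabetical order, then keep every other character starting from the first (positions 1st, 3rd, 5th, ...).
On "wzhumtwuobze": the first step gives "zzwwuutomheb", and the second then gives "zwutme".
(Check on "xxlrqxto": → "xxxtrqol" → "xxro" ✓)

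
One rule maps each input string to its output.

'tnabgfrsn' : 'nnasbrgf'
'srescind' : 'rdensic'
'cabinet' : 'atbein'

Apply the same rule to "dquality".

Each output is the input with this applied: delete the first character, then take characters alternately from the front and the back (1st, last, 2nd, 2nd-last, ...).
For "dquality", step one produces "quality"; step two turns that into "qyutail".
(Check on "cabinet": → "abinet" → "atbein" ✓)

qyutail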